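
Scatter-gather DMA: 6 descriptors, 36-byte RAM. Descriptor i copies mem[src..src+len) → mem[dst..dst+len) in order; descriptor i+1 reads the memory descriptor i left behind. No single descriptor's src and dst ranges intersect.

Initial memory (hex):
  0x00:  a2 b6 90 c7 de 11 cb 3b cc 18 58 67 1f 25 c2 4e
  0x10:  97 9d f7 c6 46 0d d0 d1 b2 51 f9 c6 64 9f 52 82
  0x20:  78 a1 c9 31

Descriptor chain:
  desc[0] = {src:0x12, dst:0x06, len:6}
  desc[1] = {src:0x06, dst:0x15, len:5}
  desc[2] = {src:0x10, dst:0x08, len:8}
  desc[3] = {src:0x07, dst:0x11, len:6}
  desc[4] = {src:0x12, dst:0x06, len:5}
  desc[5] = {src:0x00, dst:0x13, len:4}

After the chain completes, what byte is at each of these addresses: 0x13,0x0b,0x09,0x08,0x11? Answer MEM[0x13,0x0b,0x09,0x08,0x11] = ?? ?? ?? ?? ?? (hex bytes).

MEM[0x13,0x0b,0x09,0x08,0x11] = a2 c6 c6 f7 c6

[0] 0x12->0x06 len=6 : f7 c6 46 0d d0 d1
[1] 0x06->0x15 len=5 : f7 c6 46 0d d0
[2] 0x10->0x08 len=8 : 97 9d f7 c6 46 f7 c6 46
[3] 0x07->0x11 len=6 : c6 97 9d f7 c6 46
[4] 0x12->0x06 len=5 : 97 9d f7 c6 46
[5] 0x00->0x13 len=4 : a2 b6 90 c7
query mem[0x13]=0xa2, mem[0x0b]=0xc6, mem[0x09]=0xc6, mem[0x08]=0xf7, mem[0x11]=0xc6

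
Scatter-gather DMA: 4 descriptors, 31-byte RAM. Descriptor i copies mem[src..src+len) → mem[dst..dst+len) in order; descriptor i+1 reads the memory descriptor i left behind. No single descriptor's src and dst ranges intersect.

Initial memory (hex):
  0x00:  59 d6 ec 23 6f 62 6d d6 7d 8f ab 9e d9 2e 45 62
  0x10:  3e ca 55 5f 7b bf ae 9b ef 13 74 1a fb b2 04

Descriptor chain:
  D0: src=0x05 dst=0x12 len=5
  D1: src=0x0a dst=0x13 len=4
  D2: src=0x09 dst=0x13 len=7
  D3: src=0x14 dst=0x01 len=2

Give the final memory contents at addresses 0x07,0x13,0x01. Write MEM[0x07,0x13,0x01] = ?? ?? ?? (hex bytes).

[0] 0x05->0x12 len=5 : 62 6d d6 7d 8f
[1] 0x0a->0x13 len=4 : ab 9e d9 2e
[2] 0x09->0x13 len=7 : 8f ab 9e d9 2e 45 62
[3] 0x14->0x01 len=2 : ab 9e
query mem[0x07]=0xd6, mem[0x13]=0x8f, mem[0x01]=0xab

MEM[0x07,0x13,0x01] = d6 8f ab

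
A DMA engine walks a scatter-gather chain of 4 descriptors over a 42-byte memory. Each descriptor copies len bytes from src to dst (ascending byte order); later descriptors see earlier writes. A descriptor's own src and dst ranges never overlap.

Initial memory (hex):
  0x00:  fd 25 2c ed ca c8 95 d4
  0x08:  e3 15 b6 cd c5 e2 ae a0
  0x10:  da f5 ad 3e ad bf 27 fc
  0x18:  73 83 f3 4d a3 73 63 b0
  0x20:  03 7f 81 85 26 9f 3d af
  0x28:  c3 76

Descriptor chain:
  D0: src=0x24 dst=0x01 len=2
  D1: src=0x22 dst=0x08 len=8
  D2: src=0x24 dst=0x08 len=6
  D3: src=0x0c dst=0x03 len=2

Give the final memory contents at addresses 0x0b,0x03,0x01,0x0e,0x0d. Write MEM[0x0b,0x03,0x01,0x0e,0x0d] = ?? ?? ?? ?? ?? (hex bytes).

MEM[0x0b,0x03,0x01,0x0e,0x0d] = af c3 26 c3 76

#0 dst[0x01+2] := {0x26,0x9f}
#1 dst[0x08+8] := {0x81,0x85,0x26,0x9f,0x3d,0xaf,0xc3,0x76}
#2 dst[0x08+6] := {0x26,0x9f,0x3d,0xaf,0xc3,0x76}
#3 dst[0x03+2] := {0xc3,0x76}
query mem[0x0b]=0xaf, mem[0x03]=0xc3, mem[0x01]=0x26, mem[0x0e]=0xc3, mem[0x0d]=0x76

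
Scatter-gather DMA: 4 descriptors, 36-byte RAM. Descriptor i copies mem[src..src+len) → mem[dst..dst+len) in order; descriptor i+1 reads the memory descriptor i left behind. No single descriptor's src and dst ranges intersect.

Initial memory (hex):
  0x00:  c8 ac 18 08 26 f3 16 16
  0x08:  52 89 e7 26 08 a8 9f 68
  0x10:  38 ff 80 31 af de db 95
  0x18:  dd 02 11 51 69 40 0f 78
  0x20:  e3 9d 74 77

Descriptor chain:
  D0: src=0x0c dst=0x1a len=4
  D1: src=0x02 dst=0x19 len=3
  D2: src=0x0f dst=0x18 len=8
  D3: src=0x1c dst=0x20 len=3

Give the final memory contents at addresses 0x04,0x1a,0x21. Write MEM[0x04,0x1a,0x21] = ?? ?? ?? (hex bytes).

  after D0: wrote 4B at 0x1a = 08a89f68
  after D1: wrote 3B at 0x19 = 180826
  after D2: wrote 8B at 0x18 = 6838ff8031afdedb
  after D3: wrote 3B at 0x20 = 31afde
query mem[0x04]=0x26, mem[0x1a]=0xff, mem[0x21]=0xaf

MEM[0x04,0x1a,0x21] = 26 ff af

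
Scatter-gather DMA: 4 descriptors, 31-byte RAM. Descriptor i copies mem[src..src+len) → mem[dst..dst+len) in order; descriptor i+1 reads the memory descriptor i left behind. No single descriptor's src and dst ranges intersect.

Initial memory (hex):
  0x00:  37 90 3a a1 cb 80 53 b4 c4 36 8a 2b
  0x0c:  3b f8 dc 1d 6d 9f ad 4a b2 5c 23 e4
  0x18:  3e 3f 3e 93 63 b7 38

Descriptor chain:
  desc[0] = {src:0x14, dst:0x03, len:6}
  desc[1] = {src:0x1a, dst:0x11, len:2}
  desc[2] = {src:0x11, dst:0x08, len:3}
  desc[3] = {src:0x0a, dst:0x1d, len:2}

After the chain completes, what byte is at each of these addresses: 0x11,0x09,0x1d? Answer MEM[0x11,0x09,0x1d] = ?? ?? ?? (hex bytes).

MEM[0x11,0x09,0x1d] = 3e 93 4a

D0: mem[0x03..0x08] <- [b2 5c 23 e4 3e 3f]
D1: mem[0x11..0x12] <- [3e 93]
D2: mem[0x08..0x0a] <- [3e 93 4a]
D3: mem[0x1d..0x1e] <- [4a 2b]
query mem[0x11]=0x3e, mem[0x09]=0x93, mem[0x1d]=0x4a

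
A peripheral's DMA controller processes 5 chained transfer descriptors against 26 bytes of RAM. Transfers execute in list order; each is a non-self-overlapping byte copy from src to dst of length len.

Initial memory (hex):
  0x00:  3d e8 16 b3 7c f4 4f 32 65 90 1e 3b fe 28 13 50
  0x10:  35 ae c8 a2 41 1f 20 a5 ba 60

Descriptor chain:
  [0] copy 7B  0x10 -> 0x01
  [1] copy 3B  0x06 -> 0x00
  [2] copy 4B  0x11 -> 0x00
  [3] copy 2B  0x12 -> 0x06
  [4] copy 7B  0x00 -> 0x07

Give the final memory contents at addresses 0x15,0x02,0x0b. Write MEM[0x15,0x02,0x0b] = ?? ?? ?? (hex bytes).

MEM[0x15,0x02,0x0b] = 1f a2 a2

D0: mem[0x01..0x07] <- [35 ae c8 a2 41 1f 20]
D1: mem[0x00..0x02] <- [1f 20 65]
D2: mem[0x00..0x03] <- [ae c8 a2 41]
D3: mem[0x06..0x07] <- [c8 a2]
D4: mem[0x07..0x0d] <- [ae c8 a2 41 a2 41 c8]
query mem[0x15]=0x1f, mem[0x02]=0xa2, mem[0x0b]=0xa2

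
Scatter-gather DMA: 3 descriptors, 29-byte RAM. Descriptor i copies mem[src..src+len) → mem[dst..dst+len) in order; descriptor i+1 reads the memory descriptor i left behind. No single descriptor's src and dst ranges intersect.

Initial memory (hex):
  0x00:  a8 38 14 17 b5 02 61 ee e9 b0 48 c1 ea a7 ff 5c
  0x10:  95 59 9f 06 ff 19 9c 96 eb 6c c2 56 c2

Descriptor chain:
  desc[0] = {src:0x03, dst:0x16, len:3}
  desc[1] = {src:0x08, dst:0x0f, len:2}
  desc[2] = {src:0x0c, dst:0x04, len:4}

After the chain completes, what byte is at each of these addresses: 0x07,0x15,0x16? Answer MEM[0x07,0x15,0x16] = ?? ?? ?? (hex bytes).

#0 dst[0x16+3] := {0x17,0xb5,0x02}
#1 dst[0x0f+2] := {0xe9,0xb0}
#2 dst[0x04+4] := {0xea,0xa7,0xff,0xe9}
query mem[0x07]=0xe9, mem[0x15]=0x19, mem[0x16]=0x17

MEM[0x07,0x15,0x16] = e9 19 17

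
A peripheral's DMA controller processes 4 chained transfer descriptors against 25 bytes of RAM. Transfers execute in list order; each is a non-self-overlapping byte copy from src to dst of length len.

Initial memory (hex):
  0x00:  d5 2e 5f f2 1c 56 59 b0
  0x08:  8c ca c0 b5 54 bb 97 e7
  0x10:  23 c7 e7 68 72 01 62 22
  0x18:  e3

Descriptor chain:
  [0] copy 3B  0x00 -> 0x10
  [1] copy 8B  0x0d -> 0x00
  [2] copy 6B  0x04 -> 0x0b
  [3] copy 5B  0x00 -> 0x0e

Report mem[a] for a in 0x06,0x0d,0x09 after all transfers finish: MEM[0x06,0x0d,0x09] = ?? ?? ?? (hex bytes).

MEM[0x06,0x0d,0x09] = 68 68 ca

  after D0: wrote 3B at 0x10 = d52e5f
  after D1: wrote 8B at 0x00 = bb97e7d52e5f6872
  after D2: wrote 6B at 0x0b = 2e5f68728cca
  after D3: wrote 5B at 0x0e = bb97e7d52e
query mem[0x06]=0x68, mem[0x0d]=0x68, mem[0x09]=0xca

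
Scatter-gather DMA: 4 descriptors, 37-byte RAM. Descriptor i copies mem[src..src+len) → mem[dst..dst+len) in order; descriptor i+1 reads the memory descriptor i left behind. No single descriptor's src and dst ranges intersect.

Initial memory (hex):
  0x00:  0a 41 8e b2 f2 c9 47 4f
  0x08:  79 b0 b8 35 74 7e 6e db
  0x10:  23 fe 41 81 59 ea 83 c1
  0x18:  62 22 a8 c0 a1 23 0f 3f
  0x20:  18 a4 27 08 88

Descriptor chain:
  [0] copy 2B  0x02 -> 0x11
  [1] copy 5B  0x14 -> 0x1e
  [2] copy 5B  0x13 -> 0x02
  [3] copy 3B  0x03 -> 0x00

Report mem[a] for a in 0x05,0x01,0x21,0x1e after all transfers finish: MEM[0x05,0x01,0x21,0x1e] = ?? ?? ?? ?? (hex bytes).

MEM[0x05,0x01,0x21,0x1e] = 83 ea c1 59

[0] 0x02->0x11 len=2 : 8e b2
[1] 0x14->0x1e len=5 : 59 ea 83 c1 62
[2] 0x13->0x02 len=5 : 81 59 ea 83 c1
[3] 0x03->0x00 len=3 : 59 ea 83
query mem[0x05]=0x83, mem[0x01]=0xea, mem[0x21]=0xc1, mem[0x1e]=0x59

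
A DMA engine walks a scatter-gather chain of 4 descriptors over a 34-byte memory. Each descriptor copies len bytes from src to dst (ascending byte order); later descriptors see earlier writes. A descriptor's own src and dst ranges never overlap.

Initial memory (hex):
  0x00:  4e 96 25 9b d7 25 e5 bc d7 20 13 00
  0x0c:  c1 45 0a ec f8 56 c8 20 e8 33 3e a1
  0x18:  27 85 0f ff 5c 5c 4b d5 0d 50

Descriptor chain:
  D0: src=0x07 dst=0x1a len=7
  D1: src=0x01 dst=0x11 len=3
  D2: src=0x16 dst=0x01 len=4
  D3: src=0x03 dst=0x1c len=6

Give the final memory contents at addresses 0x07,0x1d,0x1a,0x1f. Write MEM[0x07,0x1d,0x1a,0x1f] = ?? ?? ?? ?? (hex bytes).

  after D0: wrote 7B at 0x1a = bcd7201300c145
  after D1: wrote 3B at 0x11 = 96259b
  after D2: wrote 4B at 0x01 = 3ea12785
  after D3: wrote 6B at 0x1c = 278525e5bcd7
query mem[0x07]=0xbc, mem[0x1d]=0x85, mem[0x1a]=0xbc, mem[0x1f]=0xe5

MEM[0x07,0x1d,0x1a,0x1f] = bc 85 bc e5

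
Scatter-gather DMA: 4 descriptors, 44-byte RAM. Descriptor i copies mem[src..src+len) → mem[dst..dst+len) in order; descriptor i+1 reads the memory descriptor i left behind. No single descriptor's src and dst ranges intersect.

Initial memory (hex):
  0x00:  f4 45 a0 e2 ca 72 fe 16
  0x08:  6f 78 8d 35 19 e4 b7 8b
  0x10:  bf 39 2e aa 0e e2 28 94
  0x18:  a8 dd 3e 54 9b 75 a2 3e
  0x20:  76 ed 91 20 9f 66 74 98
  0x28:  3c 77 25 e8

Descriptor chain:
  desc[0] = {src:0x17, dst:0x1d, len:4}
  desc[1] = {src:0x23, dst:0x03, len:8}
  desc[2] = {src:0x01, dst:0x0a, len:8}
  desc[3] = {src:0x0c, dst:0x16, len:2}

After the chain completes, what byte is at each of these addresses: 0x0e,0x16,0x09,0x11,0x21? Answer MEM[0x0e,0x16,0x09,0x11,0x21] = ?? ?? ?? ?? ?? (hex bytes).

MEM[0x0e,0x16,0x09,0x11,0x21] = 66 20 77 3c ed

#0 dst[0x1d+4] := {0x94,0xa8,0xdd,0x3e}
#1 dst[0x03+8] := {0x20,0x9f,0x66,0x74,0x98,0x3c,0x77,0x25}
#2 dst[0x0a+8] := {0x45,0xa0,0x20,0x9f,0x66,0x74,0x98,0x3c}
#3 dst[0x16+2] := {0x20,0x9f}
query mem[0x0e]=0x66, mem[0x16]=0x20, mem[0x09]=0x77, mem[0x11]=0x3c, mem[0x21]=0xed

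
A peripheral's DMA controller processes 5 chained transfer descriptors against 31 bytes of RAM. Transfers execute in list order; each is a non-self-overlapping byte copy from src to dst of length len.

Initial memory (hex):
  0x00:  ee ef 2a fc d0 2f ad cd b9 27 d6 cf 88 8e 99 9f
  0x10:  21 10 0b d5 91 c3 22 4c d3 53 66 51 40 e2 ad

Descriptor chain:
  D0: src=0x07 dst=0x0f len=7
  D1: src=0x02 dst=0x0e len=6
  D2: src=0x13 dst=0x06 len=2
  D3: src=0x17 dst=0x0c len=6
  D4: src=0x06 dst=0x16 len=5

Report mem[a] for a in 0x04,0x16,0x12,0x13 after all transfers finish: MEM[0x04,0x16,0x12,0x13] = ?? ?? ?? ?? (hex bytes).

[0] 0x07->0x0f len=7 : cd b9 27 d6 cf 88 8e
[1] 0x02->0x0e len=6 : 2a fc d0 2f ad cd
[2] 0x13->0x06 len=2 : cd 88
[3] 0x17->0x0c len=6 : 4c d3 53 66 51 40
[4] 0x06->0x16 len=5 : cd 88 b9 27 d6
query mem[0x04]=0xd0, mem[0x16]=0xcd, mem[0x12]=0xad, mem[0x13]=0xcd

MEM[0x04,0x16,0x12,0x13] = d0 cd ad cd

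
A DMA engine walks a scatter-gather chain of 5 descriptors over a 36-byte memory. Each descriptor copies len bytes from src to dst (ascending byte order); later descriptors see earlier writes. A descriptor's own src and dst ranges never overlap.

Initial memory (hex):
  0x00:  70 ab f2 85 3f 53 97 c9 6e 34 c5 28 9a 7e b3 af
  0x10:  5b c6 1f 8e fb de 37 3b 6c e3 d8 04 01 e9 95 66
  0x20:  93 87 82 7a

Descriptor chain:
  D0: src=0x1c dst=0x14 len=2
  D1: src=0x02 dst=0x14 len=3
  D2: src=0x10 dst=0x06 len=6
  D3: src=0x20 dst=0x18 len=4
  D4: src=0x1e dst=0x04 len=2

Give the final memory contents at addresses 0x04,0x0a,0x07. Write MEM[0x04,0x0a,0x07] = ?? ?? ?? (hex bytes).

  after D0: wrote 2B at 0x14 = 01e9
  after D1: wrote 3B at 0x14 = f2853f
  after D2: wrote 6B at 0x06 = 5bc61f8ef285
  after D3: wrote 4B at 0x18 = 9387827a
  after D4: wrote 2B at 0x04 = 9566
query mem[0x04]=0x95, mem[0x0a]=0xf2, mem[0x07]=0xc6

MEM[0x04,0x0a,0x07] = 95 f2 c6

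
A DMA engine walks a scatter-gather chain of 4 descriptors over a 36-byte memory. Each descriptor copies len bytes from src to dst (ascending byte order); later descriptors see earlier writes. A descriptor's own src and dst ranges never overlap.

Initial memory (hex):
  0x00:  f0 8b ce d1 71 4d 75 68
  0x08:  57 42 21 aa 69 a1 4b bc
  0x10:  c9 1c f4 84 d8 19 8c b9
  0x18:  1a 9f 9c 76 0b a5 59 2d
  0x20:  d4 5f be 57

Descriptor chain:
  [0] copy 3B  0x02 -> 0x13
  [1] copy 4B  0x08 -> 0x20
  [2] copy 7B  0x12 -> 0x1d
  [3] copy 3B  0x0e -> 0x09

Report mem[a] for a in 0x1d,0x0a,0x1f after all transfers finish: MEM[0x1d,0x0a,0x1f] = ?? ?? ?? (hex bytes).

MEM[0x1d,0x0a,0x1f] = f4 bc d1

  after D0: wrote 3B at 0x13 = ced171
  after D1: wrote 4B at 0x20 = 574221aa
  after D2: wrote 7B at 0x1d = f4ced1718cb91a
  after D3: wrote 3B at 0x09 = 4bbcc9
query mem[0x1d]=0xf4, mem[0x0a]=0xbc, mem[0x1f]=0xd1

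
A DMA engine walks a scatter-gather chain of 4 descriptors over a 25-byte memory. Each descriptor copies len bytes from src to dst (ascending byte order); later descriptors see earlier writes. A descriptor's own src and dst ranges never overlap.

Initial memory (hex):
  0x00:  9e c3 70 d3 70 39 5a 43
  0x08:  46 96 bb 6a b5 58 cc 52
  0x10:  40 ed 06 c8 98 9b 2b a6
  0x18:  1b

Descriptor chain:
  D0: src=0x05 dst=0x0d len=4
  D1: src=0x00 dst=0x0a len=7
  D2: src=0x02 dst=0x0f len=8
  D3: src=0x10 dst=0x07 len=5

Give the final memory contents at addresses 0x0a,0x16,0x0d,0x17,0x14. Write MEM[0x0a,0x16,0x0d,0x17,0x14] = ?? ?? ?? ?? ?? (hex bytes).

[0] 0x05->0x0d len=4 : 39 5a 43 46
[1] 0x00->0x0a len=7 : 9e c3 70 d3 70 39 5a
[2] 0x02->0x0f len=8 : 70 d3 70 39 5a 43 46 96
[3] 0x10->0x07 len=5 : d3 70 39 5a 43
query mem[0x0a]=0x5a, mem[0x16]=0x96, mem[0x0d]=0xd3, mem[0x17]=0xa6, mem[0x14]=0x43

MEM[0x0a,0x16,0x0d,0x17,0x14] = 5a 96 d3 a6 43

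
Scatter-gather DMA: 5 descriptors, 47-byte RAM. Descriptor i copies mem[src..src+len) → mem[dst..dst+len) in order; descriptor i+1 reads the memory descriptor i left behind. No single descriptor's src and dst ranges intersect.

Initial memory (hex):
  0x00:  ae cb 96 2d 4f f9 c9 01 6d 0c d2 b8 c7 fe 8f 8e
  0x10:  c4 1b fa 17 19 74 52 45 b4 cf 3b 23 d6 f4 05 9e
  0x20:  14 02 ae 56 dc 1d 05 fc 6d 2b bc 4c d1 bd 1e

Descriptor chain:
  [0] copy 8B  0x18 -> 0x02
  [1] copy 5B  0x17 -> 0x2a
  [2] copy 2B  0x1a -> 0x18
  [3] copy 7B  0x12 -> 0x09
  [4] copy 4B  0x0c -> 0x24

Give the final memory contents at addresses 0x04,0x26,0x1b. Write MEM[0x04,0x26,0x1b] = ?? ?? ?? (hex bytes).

MEM[0x04,0x26,0x1b] = 3b 45 23

  after D0: wrote 8B at 0x02 = b4cf3b23d6f4059e
  after D1: wrote 5B at 0x2a = 45b4cf3b23
  after D2: wrote 2B at 0x18 = 3b23
  after D3: wrote 7B at 0x09 = fa17197452453b
  after D4: wrote 4B at 0x24 = 7452453b
query mem[0x04]=0x3b, mem[0x26]=0x45, mem[0x1b]=0x23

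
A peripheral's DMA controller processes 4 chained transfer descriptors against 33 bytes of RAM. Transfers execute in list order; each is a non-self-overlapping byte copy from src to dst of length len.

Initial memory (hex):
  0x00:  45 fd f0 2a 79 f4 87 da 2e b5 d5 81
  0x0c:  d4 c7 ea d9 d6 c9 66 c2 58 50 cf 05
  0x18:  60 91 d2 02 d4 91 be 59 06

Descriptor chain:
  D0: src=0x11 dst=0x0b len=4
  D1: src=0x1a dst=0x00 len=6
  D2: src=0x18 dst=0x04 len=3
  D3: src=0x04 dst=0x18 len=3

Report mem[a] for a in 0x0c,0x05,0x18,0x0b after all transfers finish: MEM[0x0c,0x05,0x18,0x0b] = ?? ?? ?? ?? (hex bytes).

D0: mem[0x0b..0x0e] <- [c9 66 c2 58]
D1: mem[0x00..0x05] <- [d2 02 d4 91 be 59]
D2: mem[0x04..0x06] <- [60 91 d2]
D3: mem[0x18..0x1a] <- [60 91 d2]
query mem[0x0c]=0x66, mem[0x05]=0x91, mem[0x18]=0x60, mem[0x0b]=0xc9

MEM[0x0c,0x05,0x18,0x0b] = 66 91 60 c9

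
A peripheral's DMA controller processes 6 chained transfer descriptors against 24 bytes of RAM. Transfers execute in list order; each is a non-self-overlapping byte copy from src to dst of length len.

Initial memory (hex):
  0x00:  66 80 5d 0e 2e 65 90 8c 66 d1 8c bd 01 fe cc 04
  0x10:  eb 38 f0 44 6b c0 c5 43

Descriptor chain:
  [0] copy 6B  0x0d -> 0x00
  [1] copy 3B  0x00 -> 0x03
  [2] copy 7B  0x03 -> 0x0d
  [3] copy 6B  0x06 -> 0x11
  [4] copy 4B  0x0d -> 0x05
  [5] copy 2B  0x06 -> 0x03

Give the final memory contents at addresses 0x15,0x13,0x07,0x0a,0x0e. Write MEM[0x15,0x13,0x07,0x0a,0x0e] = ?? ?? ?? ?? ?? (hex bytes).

MEM[0x15,0x13,0x07,0x0a,0x0e] = 8c 66 04 8c cc

  after D0: wrote 6B at 0x00 = fecc04eb38f0
  after D1: wrote 3B at 0x03 = fecc04
  after D2: wrote 7B at 0x0d = fecc04908c66d1
  after D3: wrote 6B at 0x11 = 908c66d18cbd
  after D4: wrote 4B at 0x05 = fecc0490
  after D5: wrote 2B at 0x03 = cc04
query mem[0x15]=0x8c, mem[0x13]=0x66, mem[0x07]=0x04, mem[0x0a]=0x8c, mem[0x0e]=0xcc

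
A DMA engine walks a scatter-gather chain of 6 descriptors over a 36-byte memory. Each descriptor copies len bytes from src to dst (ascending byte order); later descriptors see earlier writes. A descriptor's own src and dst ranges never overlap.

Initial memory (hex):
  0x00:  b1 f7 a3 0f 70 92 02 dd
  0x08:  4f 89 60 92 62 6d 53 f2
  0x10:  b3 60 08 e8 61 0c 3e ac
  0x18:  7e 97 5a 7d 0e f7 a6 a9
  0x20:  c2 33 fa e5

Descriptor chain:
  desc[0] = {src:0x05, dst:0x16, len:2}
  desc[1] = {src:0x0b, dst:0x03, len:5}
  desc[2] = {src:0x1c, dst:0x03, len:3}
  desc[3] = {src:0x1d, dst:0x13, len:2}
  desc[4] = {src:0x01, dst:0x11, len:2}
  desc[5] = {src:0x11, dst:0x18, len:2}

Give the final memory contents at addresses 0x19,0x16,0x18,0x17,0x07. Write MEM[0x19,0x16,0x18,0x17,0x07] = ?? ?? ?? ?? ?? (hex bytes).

MEM[0x19,0x16,0x18,0x17,0x07] = a3 92 f7 02 f2

#0 dst[0x16+2] := {0x92,0x02}
#1 dst[0x03+5] := {0x92,0x62,0x6d,0x53,0xf2}
#2 dst[0x03+3] := {0x0e,0xf7,0xa6}
#3 dst[0x13+2] := {0xf7,0xa6}
#4 dst[0x11+2] := {0xf7,0xa3}
#5 dst[0x18+2] := {0xf7,0xa3}
query mem[0x19]=0xa3, mem[0x16]=0x92, mem[0x18]=0xf7, mem[0x17]=0x02, mem[0x07]=0xf2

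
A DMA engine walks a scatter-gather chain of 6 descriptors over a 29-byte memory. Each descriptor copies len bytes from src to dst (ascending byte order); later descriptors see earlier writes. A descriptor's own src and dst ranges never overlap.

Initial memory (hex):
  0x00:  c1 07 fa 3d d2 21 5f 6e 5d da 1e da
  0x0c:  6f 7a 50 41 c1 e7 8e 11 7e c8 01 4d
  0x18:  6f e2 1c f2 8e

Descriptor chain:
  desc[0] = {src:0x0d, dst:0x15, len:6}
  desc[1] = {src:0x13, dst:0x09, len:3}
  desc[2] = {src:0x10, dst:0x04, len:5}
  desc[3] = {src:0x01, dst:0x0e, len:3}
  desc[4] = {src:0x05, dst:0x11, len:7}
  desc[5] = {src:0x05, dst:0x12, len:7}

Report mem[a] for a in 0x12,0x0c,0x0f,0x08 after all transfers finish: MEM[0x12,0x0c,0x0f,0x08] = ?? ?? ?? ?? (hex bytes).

[0] 0x0d->0x15 len=6 : 7a 50 41 c1 e7 8e
[1] 0x13->0x09 len=3 : 11 7e 7a
[2] 0x10->0x04 len=5 : c1 e7 8e 11 7e
[3] 0x01->0x0e len=3 : 07 fa 3d
[4] 0x05->0x11 len=7 : e7 8e 11 7e 11 7e 7a
[5] 0x05->0x12 len=7 : e7 8e 11 7e 11 7e 7a
query mem[0x12]=0xe7, mem[0x0c]=0x6f, mem[0x0f]=0xfa, mem[0x08]=0x7e

MEM[0x12,0x0c,0x0f,0x08] = e7 6f fa 7e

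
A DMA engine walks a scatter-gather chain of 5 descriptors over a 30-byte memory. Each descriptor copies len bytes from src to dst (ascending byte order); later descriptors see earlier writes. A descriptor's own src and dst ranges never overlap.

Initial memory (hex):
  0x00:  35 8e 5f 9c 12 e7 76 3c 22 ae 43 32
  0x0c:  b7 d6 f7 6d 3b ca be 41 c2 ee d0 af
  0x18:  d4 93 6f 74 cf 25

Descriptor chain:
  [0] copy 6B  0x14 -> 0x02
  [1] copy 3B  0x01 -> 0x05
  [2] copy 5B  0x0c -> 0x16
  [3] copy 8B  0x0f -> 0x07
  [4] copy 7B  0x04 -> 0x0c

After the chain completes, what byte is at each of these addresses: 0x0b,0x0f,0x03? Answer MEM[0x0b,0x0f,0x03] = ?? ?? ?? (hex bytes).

MEM[0x0b,0x0f,0x03] = 41 6d ee

[0] 0x14->0x02 len=6 : c2 ee d0 af d4 93
[1] 0x01->0x05 len=3 : 8e c2 ee
[2] 0x0c->0x16 len=5 : b7 d6 f7 6d 3b
[3] 0x0f->0x07 len=8 : 6d 3b ca be 41 c2 ee b7
[4] 0x04->0x0c len=7 : d0 8e c2 6d 3b ca be
query mem[0x0b]=0x41, mem[0x0f]=0x6d, mem[0x03]=0xee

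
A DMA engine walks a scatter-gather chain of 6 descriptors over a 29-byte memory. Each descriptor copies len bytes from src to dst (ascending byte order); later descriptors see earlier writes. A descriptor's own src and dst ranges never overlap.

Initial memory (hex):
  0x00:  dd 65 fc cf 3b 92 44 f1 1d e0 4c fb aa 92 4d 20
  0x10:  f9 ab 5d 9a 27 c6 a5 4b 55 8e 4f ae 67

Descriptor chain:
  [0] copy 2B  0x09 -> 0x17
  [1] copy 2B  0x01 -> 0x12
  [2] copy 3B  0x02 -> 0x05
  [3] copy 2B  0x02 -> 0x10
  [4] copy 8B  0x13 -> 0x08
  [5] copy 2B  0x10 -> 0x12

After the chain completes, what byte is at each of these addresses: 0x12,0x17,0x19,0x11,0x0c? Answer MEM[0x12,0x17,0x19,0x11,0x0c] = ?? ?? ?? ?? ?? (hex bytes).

MEM[0x12,0x17,0x19,0x11,0x0c] = fc e0 8e cf e0

D0: mem[0x17..0x18] <- [e0 4c]
D1: mem[0x12..0x13] <- [65 fc]
D2: mem[0x05..0x07] <- [fc cf 3b]
D3: mem[0x10..0x11] <- [fc cf]
D4: mem[0x08..0x0f] <- [fc 27 c6 a5 e0 4c 8e 4f]
D5: mem[0x12..0x13] <- [fc cf]
query mem[0x12]=0xfc, mem[0x17]=0xe0, mem[0x19]=0x8e, mem[0x11]=0xcf, mem[0x0c]=0xe0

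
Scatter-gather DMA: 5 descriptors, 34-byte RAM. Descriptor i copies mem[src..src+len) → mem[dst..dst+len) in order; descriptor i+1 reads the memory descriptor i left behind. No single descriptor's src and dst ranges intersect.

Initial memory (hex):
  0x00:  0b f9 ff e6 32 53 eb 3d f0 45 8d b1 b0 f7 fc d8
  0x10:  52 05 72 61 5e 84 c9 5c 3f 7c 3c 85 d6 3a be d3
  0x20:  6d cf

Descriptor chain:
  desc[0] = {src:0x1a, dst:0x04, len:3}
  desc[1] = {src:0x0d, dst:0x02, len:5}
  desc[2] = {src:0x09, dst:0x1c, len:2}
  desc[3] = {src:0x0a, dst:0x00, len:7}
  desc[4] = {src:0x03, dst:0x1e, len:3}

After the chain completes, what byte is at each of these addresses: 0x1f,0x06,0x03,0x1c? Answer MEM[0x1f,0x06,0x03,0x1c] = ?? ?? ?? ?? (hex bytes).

#0 dst[0x04+3] := {0x3c,0x85,0xd6}
#1 dst[0x02+5] := {0xf7,0xfc,0xd8,0x52,0x05}
#2 dst[0x1c+2] := {0x45,0x8d}
#3 dst[0x00+7] := {0x8d,0xb1,0xb0,0xf7,0xfc,0xd8,0x52}
#4 dst[0x1e+3] := {0xf7,0xfc,0xd8}
query mem[0x1f]=0xfc, mem[0x06]=0x52, mem[0x03]=0xf7, mem[0x1c]=0x45

MEM[0x1f,0x06,0x03,0x1c] = fc 52 f7 45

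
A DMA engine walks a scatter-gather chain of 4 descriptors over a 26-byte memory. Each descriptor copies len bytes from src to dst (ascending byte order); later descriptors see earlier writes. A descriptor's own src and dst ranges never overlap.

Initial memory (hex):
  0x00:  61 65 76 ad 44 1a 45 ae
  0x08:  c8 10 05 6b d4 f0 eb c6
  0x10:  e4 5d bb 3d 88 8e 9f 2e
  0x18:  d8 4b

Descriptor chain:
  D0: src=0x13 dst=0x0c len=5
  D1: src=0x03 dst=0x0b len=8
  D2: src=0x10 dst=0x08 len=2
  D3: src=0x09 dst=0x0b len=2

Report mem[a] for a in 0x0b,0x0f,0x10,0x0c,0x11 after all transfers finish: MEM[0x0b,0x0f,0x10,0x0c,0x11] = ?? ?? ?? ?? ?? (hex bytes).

  after D0: wrote 5B at 0x0c = 3d888e9f2e
  after D1: wrote 8B at 0x0b = ad441a45aec81005
  after D2: wrote 2B at 0x08 = c810
  after D3: wrote 2B at 0x0b = 1005
query mem[0x0b]=0x10, mem[0x0f]=0xae, mem[0x10]=0xc8, mem[0x0c]=0x05, mem[0x11]=0x10

MEM[0x0b,0x0f,0x10,0x0c,0x11] = 10 ae c8 05 10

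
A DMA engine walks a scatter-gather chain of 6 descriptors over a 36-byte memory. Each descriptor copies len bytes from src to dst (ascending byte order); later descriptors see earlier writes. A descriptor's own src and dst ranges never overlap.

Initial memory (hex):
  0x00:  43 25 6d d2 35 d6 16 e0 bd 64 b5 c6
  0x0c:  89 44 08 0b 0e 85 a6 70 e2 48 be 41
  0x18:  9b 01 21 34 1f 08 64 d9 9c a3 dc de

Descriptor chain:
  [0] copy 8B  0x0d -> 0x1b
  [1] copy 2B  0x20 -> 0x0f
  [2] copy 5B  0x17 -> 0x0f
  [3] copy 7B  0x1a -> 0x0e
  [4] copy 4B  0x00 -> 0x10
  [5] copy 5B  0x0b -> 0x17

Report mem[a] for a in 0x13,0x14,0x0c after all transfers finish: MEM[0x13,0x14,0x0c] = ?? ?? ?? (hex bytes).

#0 dst[0x1b+8] := {0x44,0x08,0x0b,0x0e,0x85,0xa6,0x70,0xe2}
#1 dst[0x0f+2] := {0xa6,0x70}
#2 dst[0x0f+5] := {0x41,0x9b,0x01,0x21,0x44}
#3 dst[0x0e+7] := {0x21,0x44,0x08,0x0b,0x0e,0x85,0xa6}
#4 dst[0x10+4] := {0x43,0x25,0x6d,0xd2}
#5 dst[0x17+5] := {0xc6,0x89,0x44,0x21,0x44}
query mem[0x13]=0xd2, mem[0x14]=0xa6, mem[0x0c]=0x89

MEM[0x13,0x14,0x0c] = d2 a6 89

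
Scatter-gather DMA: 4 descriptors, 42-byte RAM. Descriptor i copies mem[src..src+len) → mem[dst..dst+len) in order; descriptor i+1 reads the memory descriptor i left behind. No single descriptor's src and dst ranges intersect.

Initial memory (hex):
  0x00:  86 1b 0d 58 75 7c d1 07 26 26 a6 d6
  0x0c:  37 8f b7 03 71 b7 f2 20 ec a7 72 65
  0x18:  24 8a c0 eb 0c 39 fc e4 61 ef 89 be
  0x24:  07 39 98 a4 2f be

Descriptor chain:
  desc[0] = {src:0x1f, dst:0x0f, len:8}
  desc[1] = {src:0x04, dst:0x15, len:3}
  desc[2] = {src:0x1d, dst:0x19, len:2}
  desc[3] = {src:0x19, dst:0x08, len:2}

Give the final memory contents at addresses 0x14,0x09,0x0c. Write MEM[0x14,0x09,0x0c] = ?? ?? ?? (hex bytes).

MEM[0x14,0x09,0x0c] = 07 fc 37

  after D0: wrote 8B at 0x0f = e461ef89be073998
  after D1: wrote 3B at 0x15 = 757cd1
  after D2: wrote 2B at 0x19 = 39fc
  after D3: wrote 2B at 0x08 = 39fc
query mem[0x14]=0x07, mem[0x09]=0xfc, mem[0x0c]=0x37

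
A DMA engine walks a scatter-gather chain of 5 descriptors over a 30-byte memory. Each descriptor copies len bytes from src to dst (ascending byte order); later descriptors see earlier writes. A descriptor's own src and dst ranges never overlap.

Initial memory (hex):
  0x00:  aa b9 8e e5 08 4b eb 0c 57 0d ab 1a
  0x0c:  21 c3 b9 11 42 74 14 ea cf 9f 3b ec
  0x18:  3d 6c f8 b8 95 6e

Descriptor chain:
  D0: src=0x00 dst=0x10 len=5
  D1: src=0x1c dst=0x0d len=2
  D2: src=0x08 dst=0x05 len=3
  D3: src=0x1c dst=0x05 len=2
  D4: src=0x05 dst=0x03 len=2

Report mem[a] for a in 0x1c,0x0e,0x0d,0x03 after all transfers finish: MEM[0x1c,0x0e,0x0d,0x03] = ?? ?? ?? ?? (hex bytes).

D0: mem[0x10..0x14] <- [aa b9 8e e5 08]
D1: mem[0x0d..0x0e] <- [95 6e]
D2: mem[0x05..0x07] <- [57 0d ab]
D3: mem[0x05..0x06] <- [95 6e]
D4: mem[0x03..0x04] <- [95 6e]
query mem[0x1c]=0x95, mem[0x0e]=0x6e, mem[0x0d]=0x95, mem[0x03]=0x95

MEM[0x1c,0x0e,0x0d,0x03] = 95 6e 95 95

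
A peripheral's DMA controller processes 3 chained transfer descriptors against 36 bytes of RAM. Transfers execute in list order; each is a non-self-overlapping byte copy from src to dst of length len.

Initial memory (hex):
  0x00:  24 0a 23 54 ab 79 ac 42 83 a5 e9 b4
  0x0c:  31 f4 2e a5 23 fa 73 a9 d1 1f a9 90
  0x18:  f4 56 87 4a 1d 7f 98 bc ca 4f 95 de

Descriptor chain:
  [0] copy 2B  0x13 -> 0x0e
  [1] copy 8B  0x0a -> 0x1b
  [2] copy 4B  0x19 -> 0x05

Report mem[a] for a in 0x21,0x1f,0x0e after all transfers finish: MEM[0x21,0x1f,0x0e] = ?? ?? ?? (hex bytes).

#0 dst[0x0e+2] := {0xa9,0xd1}
#1 dst[0x1b+8] := {0xe9,0xb4,0x31,0xf4,0xa9,0xd1,0x23,0xfa}
#2 dst[0x05+4] := {0x56,0x87,0xe9,0xb4}
query mem[0x21]=0x23, mem[0x1f]=0xa9, mem[0x0e]=0xa9

MEM[0x21,0x1f,0x0e] = 23 a9 a9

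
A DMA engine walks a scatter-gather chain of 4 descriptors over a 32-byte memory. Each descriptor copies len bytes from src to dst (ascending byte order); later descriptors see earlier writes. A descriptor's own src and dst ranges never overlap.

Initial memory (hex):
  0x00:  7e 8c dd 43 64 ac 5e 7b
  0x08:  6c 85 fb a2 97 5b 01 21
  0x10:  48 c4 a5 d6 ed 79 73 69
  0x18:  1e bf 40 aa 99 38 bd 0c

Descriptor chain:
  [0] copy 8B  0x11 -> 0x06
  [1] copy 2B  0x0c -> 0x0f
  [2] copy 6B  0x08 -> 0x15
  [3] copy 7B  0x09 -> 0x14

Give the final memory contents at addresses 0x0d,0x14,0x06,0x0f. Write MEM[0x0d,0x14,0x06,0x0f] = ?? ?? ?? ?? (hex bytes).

MEM[0x0d,0x14,0x06,0x0f] = 1e ed c4 69

#0 dst[0x06+8] := {0xc4,0xa5,0xd6,0xed,0x79,0x73,0x69,0x1e}
#1 dst[0x0f+2] := {0x69,0x1e}
#2 dst[0x15+6] := {0xd6,0xed,0x79,0x73,0x69,0x1e}
#3 dst[0x14+7] := {0xed,0x79,0x73,0x69,0x1e,0x01,0x69}
query mem[0x0d]=0x1e, mem[0x14]=0xed, mem[0x06]=0xc4, mem[0x0f]=0x69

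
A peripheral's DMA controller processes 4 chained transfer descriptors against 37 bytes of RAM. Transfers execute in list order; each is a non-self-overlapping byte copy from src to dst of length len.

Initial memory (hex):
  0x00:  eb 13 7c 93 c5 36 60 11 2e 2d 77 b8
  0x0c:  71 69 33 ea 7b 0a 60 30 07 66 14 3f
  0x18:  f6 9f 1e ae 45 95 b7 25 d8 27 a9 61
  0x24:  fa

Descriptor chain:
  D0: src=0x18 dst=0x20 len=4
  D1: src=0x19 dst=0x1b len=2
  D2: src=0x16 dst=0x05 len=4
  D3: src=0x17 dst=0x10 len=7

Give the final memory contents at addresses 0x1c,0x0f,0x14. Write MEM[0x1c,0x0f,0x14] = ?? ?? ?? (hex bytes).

  after D0: wrote 4B at 0x20 = f69f1eae
  after D1: wrote 2B at 0x1b = 9f1e
  after D2: wrote 4B at 0x05 = 143ff69f
  after D3: wrote 7B at 0x10 = 3ff69f1e9f1e95
query mem[0x1c]=0x1e, mem[0x0f]=0xea, mem[0x14]=0x9f

MEM[0x1c,0x0f,0x14] = 1e ea 9f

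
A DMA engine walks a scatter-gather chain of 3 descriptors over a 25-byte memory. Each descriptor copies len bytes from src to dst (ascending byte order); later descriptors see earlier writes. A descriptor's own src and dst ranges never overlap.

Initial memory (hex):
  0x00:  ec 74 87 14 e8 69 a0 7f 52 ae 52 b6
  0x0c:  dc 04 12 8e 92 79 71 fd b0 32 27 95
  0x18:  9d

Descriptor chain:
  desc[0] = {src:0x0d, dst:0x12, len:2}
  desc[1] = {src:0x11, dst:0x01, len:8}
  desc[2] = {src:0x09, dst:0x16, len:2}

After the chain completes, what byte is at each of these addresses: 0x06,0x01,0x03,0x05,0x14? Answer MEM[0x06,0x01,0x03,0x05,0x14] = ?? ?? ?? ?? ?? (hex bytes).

D0: mem[0x12..0x13] <- [04 12]
D1: mem[0x01..0x08] <- [79 04 12 b0 32 27 95 9d]
D2: mem[0x16..0x17] <- [ae 52]
query mem[0x06]=0x27, mem[0x01]=0x79, mem[0x03]=0x12, mem[0x05]=0x32, mem[0x14]=0xb0

MEM[0x06,0x01,0x03,0x05,0x14] = 27 79 12 32 b0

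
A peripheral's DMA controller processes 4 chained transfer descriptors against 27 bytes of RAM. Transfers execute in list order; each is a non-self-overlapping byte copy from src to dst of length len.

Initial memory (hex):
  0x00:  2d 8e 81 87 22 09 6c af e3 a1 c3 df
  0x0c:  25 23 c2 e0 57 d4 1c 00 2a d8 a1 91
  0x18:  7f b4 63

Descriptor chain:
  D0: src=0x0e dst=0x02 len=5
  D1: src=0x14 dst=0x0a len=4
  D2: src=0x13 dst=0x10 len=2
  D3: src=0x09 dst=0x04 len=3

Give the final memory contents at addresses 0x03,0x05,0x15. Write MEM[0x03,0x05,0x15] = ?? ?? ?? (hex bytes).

MEM[0x03,0x05,0x15] = e0 2a d8

[0] 0x0e->0x02 len=5 : c2 e0 57 d4 1c
[1] 0x14->0x0a len=4 : 2a d8 a1 91
[2] 0x13->0x10 len=2 : 00 2a
[3] 0x09->0x04 len=3 : a1 2a d8
query mem[0x03]=0xe0, mem[0x05]=0x2a, mem[0x15]=0xd8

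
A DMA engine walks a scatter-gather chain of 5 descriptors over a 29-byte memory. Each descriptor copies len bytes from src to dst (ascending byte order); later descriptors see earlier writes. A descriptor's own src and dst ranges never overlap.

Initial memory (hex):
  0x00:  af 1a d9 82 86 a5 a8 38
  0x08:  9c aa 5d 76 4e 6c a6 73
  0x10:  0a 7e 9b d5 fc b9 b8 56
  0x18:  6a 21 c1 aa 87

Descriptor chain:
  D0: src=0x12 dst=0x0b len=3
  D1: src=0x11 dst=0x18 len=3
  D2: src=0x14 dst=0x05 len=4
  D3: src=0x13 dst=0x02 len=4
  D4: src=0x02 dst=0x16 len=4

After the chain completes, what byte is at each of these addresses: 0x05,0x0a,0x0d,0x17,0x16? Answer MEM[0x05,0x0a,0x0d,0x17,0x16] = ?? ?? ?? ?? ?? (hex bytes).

[0] 0x12->0x0b len=3 : 9b d5 fc
[1] 0x11->0x18 len=3 : 7e 9b d5
[2] 0x14->0x05 len=4 : fc b9 b8 56
[3] 0x13->0x02 len=4 : d5 fc b9 b8
[4] 0x02->0x16 len=4 : d5 fc b9 b8
query mem[0x05]=0xb8, mem[0x0a]=0x5d, mem[0x0d]=0xfc, mem[0x17]=0xfc, mem[0x16]=0xd5

MEM[0x05,0x0a,0x0d,0x17,0x16] = b8 5d fc fc d5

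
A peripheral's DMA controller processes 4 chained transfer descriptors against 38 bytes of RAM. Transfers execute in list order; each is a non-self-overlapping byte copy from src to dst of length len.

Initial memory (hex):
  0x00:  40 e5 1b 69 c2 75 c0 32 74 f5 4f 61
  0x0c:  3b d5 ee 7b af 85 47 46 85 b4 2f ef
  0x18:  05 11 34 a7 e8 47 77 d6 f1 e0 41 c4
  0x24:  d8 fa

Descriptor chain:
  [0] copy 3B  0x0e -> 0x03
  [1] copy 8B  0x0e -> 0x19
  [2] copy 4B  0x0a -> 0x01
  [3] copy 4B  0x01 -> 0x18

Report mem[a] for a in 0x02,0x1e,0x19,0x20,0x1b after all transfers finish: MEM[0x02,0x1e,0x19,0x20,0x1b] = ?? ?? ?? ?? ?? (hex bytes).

MEM[0x02,0x1e,0x19,0x20,0x1b] = 61 46 61 b4 d5

[0] 0x0e->0x03 len=3 : ee 7b af
[1] 0x0e->0x19 len=8 : ee 7b af 85 47 46 85 b4
[2] 0x0a->0x01 len=4 : 4f 61 3b d5
[3] 0x01->0x18 len=4 : 4f 61 3b d5
query mem[0x02]=0x61, mem[0x1e]=0x46, mem[0x19]=0x61, mem[0x20]=0xb4, mem[0x1b]=0xd5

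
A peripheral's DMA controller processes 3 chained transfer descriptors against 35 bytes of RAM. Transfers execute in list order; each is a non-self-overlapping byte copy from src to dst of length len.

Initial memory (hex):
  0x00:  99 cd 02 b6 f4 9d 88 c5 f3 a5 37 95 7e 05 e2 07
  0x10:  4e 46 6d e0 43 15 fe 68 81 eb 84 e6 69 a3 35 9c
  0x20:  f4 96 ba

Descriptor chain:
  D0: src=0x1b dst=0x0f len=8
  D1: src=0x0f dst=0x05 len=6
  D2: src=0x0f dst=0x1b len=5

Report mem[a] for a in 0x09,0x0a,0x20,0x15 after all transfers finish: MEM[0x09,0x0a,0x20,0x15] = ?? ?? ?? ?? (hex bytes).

[0] 0x1b->0x0f len=8 : e6 69 a3 35 9c f4 96 ba
[1] 0x0f->0x05 len=6 : e6 69 a3 35 9c f4
[2] 0x0f->0x1b len=5 : e6 69 a3 35 9c
query mem[0x09]=0x9c, mem[0x0a]=0xf4, mem[0x20]=0xf4, mem[0x15]=0x96

MEM[0x09,0x0a,0x20,0x15] = 9c f4 f4 96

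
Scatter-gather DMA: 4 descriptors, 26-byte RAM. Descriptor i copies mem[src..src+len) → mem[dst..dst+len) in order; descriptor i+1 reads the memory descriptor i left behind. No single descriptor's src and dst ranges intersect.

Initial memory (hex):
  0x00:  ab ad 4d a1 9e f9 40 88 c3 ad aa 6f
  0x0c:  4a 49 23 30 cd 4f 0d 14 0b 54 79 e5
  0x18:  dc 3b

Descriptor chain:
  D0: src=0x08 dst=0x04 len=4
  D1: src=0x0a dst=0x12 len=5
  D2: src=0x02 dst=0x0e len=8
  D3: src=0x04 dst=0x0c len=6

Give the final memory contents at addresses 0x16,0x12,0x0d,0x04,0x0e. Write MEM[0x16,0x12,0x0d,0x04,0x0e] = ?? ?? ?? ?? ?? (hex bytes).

MEM[0x16,0x12,0x0d,0x04,0x0e] = 23 aa ad c3 aa

D0: mem[0x04..0x07] <- [c3 ad aa 6f]
D1: mem[0x12..0x16] <- [aa 6f 4a 49 23]
D2: mem[0x0e..0x15] <- [4d a1 c3 ad aa 6f c3 ad]
D3: mem[0x0c..0x11] <- [c3 ad aa 6f c3 ad]
query mem[0x16]=0x23, mem[0x12]=0xaa, mem[0x0d]=0xad, mem[0x04]=0xc3, mem[0x0e]=0xaa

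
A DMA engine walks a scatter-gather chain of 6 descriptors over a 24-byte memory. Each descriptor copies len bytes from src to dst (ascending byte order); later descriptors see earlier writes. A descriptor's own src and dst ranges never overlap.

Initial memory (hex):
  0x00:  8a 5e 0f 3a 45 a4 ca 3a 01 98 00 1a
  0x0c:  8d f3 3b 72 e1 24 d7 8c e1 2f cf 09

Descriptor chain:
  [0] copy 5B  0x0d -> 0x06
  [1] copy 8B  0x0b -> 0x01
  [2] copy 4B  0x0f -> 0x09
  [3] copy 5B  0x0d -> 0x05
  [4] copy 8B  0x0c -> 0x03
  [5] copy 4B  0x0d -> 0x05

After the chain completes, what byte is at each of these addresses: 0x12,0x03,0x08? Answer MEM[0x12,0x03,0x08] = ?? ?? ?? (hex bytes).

MEM[0x12,0x03,0x08] = d7 d7 e1

D0: mem[0x06..0x0a] <- [f3 3b 72 e1 24]
D1: mem[0x01..0x08] <- [1a 8d f3 3b 72 e1 24 d7]
D2: mem[0x09..0x0c] <- [72 e1 24 d7]
D3: mem[0x05..0x09] <- [f3 3b 72 e1 24]
D4: mem[0x03..0x0a] <- [d7 f3 3b 72 e1 24 d7 8c]
D5: mem[0x05..0x08] <- [f3 3b 72 e1]
query mem[0x12]=0xd7, mem[0x03]=0xd7, mem[0x08]=0xe1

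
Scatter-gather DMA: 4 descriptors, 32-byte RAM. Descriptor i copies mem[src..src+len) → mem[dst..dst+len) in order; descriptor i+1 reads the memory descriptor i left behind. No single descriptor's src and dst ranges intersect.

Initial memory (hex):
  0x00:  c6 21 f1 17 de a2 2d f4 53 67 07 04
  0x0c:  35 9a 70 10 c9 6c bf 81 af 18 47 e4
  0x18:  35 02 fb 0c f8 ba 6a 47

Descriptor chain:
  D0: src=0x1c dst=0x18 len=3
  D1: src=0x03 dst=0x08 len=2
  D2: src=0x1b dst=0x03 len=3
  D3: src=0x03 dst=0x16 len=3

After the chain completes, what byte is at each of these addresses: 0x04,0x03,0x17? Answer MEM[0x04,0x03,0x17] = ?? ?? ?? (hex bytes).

MEM[0x04,0x03,0x17] = f8 0c f8

  after D0: wrote 3B at 0x18 = f8ba6a
  after D1: wrote 2B at 0x08 = 17de
  after D2: wrote 3B at 0x03 = 0cf8ba
  after D3: wrote 3B at 0x16 = 0cf8ba
query mem[0x04]=0xf8, mem[0x03]=0x0c, mem[0x17]=0xf8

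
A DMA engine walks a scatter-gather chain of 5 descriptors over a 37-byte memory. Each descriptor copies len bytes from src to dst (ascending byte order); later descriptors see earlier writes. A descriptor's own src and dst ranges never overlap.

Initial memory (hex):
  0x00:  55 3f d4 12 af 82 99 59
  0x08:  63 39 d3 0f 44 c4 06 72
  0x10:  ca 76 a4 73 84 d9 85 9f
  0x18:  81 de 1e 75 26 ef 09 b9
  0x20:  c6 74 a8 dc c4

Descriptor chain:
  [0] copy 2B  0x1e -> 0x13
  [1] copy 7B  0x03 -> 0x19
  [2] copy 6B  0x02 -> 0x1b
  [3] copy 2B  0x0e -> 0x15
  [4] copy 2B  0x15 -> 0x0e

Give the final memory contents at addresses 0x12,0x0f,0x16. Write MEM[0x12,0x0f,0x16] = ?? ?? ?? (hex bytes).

MEM[0x12,0x0f,0x16] = a4 72 72

#0 dst[0x13+2] := {0x09,0xb9}
#1 dst[0x19+7] := {0x12,0xaf,0x82,0x99,0x59,0x63,0x39}
#2 dst[0x1b+6] := {0xd4,0x12,0xaf,0x82,0x99,0x59}
#3 dst[0x15+2] := {0x06,0x72}
#4 dst[0x0e+2] := {0x06,0x72}
query mem[0x12]=0xa4, mem[0x0f]=0x72, mem[0x16]=0x72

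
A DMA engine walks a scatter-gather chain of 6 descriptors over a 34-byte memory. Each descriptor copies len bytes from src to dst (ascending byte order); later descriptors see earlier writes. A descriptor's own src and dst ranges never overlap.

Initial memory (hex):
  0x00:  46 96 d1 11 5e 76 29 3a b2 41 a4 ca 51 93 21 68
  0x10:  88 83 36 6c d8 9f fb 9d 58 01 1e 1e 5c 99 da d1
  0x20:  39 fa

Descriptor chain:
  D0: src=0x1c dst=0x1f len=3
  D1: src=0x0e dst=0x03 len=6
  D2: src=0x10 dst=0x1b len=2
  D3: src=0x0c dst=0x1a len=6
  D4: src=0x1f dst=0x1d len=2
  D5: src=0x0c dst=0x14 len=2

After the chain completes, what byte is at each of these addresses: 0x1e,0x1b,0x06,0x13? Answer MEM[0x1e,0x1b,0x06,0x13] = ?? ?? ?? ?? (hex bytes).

MEM[0x1e,0x1b,0x06,0x13] = 99 93 83 6c

#0 dst[0x1f+3] := {0x5c,0x99,0xda}
#1 dst[0x03+6] := {0x21,0x68,0x88,0x83,0x36,0x6c}
#2 dst[0x1b+2] := {0x88,0x83}
#3 dst[0x1a+6] := {0x51,0x93,0x21,0x68,0x88,0x83}
#4 dst[0x1d+2] := {0x83,0x99}
#5 dst[0x14+2] := {0x51,0x93}
query mem[0x1e]=0x99, mem[0x1b]=0x93, mem[0x06]=0x83, mem[0x13]=0x6c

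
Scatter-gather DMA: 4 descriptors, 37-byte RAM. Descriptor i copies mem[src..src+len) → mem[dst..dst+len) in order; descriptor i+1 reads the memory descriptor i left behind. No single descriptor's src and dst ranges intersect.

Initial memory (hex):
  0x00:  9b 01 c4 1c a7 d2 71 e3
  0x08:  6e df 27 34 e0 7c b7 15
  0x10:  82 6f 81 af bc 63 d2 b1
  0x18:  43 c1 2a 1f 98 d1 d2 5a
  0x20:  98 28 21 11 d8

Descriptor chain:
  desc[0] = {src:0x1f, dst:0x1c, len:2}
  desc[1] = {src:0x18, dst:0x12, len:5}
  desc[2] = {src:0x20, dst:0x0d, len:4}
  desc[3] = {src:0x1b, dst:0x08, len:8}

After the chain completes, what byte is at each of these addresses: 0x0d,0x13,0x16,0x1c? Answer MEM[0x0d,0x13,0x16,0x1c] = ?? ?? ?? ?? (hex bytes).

MEM[0x0d,0x13,0x16,0x1c] = 98 c1 5a 5a

D0: mem[0x1c..0x1d] <- [5a 98]
D1: mem[0x12..0x16] <- [43 c1 2a 1f 5a]
D2: mem[0x0d..0x10] <- [98 28 21 11]
D3: mem[0x08..0x0f] <- [1f 5a 98 d2 5a 98 28 21]
query mem[0x0d]=0x98, mem[0x13]=0xc1, mem[0x16]=0x5a, mem[0x1c]=0x5a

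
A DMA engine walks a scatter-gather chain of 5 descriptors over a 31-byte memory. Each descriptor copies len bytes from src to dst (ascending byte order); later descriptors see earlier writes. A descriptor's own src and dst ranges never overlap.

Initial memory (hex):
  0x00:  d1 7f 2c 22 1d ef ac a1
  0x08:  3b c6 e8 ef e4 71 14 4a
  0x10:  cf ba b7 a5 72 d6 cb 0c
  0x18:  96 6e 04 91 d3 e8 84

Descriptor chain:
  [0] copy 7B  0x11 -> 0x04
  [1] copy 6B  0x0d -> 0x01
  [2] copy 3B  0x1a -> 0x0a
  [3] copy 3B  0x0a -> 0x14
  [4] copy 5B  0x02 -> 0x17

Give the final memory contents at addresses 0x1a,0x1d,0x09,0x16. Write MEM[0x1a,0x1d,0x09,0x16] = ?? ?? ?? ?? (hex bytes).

  after D0: wrote 7B at 0x04 = bab7a572d6cb0c
  after D1: wrote 6B at 0x01 = 71144acfbab7
  after D2: wrote 3B at 0x0a = 0491d3
  after D3: wrote 3B at 0x14 = 0491d3
  after D4: wrote 5B at 0x17 = 144acfbab7
query mem[0x1a]=0xba, mem[0x1d]=0xe8, mem[0x09]=0xcb, mem[0x16]=0xd3

MEM[0x1a,0x1d,0x09,0x16] = ba e8 cb d3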